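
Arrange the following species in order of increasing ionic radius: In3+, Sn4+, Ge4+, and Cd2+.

Ge4+ < Sn4+ < In3+ < Cd2+

First list Z and electron count for each: Ge4+: 28 e⁻, Z=32, Sn4+: 46 e⁻, Z=50, In3+: 46 e⁻, Z=49, Cd2+: 46 e⁻, Z=48. Ge4+ < Sn4+ (same group, 1 shell fewer); Sn4+ < In3+ (isoelectronic, higher Z=50 is smaller); In3+ < Cd2+ (both 46 e⁻, Z=49>48).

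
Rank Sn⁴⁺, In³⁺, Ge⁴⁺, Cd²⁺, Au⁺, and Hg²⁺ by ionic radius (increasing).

Ge⁴⁺: 28 e⁻, Z=32, Sn⁴⁺: 46 e⁻, Z=50, In³⁺: 46 e⁻, Z=49, Cd²⁺: 46 e⁻, Z=48, Hg²⁺: 78 e⁻, Z=80, Au⁺: 78 e⁻, Z=79. Ge⁴⁺ < Sn⁴⁺ (same group, period 4 vs 5); Sn⁴⁺ < In³⁺ (isoelectronic, higher Z=50 is smaller); In³⁺ < Cd²⁺ (isoelectronic, higher Z=49 is smaller); Cd²⁺ < Hg²⁺ (same group, 1 shell fewer); Hg²⁺ < Au⁺ (isoelectronic, higher Z=80 is smaller).

Ge⁴⁺ < Sn⁴⁺ < In³⁺ < Cd²⁺ < Hg²⁺ < Au⁺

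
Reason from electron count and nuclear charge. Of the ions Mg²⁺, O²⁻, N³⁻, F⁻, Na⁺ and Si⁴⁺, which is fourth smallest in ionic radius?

Isoelectronic series (10 e⁻ each). Size is set by nuclear charge: more protons means a smaller ion. Si⁴⁺ (Z=14), Mg²⁺ (Z=12), Na⁺ (Z=11), F⁻ (Z=9), O²⁻ (Z=8), N³⁻ (Z=7).
So the order is Si⁴⁺ < Mg²⁺ < Na⁺ < F⁻ < O²⁻ < N³⁻; the 4th-smallest ion is F⁻.

F⁻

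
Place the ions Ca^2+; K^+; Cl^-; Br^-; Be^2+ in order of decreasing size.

Electron counts and nuclear charges: Be^2+ (Z=4, 2 e⁻), Ca^2+ (Z=20, 18 e⁻), K^+ (Z=19, 18 e⁻), Cl^- (Z=17, 18 e⁻), Br^- (Z=35, 36 e⁻). Be^2+ < Ca^2+ (same group, period 2 vs 4); Ca^2+ < K^+ (isoelectronic, higher Z=20 is smaller); K^+ < Cl^- (both 18 e⁻, Z=19>17); Cl^- < Br^- (same group, 1 shell fewer).

Br^- > Cl^- > K^+ > Ca^2+ > Be^2+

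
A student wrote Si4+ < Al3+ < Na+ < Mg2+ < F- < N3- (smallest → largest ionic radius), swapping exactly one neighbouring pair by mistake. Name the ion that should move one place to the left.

Check each adjacent pair. Na+ and Mg2+ are reversed: both have 10 electrons but Z(Mg)=12 > Z(Na)=11, so Mg2+ should be the smaller of the two. No other neighbouring pair contradicts the periodic trends, so Mg2+ is the ion listed too late.

Mg2+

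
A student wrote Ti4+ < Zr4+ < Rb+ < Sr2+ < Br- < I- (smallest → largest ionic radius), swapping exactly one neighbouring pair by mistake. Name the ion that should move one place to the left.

Sr2+

Scanning neighbour by neighbour, only Rb+/Sr2+ violates a trend: both have 36 electrons but Z(Sr)=38 > Z(Rb)=37, so Sr2+ should be the smaller of the two. That makes Sr2+ the one sitting a position late relative to where it belongs.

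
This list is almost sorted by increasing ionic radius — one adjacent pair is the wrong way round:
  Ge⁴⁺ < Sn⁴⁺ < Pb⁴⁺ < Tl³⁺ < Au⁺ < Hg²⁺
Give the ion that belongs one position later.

Check each adjacent pair. Au⁺ and Hg²⁺ are reversed: Hg²⁺ and Au⁺ share 78 electrons; the higher nuclear charge on Hg (Z=80) contracts it more, so Hg²⁺ < Au⁺. No other neighbouring pair contradicts the periodic trends, so Au⁺ is the ion listed too early.

Au⁺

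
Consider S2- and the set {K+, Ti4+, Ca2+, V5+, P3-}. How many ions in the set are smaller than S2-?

4

These species are isoelectronic with 18 electrons. The only difference is the number of protons: V5+ (Z=23), Ti4+ (Z=22), Ca2+ (Z=20), K+ (Z=19), S2- (Z=16), P3- (Z=15). The strongest nuclear pull (V5+) gives the smallest ion.
Overall: V5+ < Ti4+ < Ca2+ < K+ < S2- < P3-. S2- has 4 below it and 1 above. That's 4.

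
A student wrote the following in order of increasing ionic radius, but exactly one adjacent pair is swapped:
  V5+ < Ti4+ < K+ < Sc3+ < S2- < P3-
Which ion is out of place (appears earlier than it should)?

K+

Check each adjacent pair. K+ and Sc3+ are reversed: both have 18 electrons but Z(Sc)=21 > Z(K)=19, so Sc3+ should be the smaller of the two. No other neighbouring pair contradicts the periodic trends, so K+ is the ion listed too early.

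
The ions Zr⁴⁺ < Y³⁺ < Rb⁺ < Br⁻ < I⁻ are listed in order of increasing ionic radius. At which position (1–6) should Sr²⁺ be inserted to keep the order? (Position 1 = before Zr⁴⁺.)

3

Electron counts and nuclear charges: Zr⁴⁺ (Z=40, 36 e⁻), Y³⁺ (Z=39, 36 e⁻), Sr²⁺ (Z=38, 36 e⁻), Rb⁺ (Z=37, 36 e⁻), Br⁻ (Z=35, 36 e⁻), I⁻ (Z=53, 54 e⁻). Zr⁴⁺ < Y³⁺ (isoelectronic, higher Z=40 is smaller); Y³⁺ < Sr²⁺ (both 36 e⁻, Z=39>38); Sr²⁺ < Rb⁺ (both 36 e⁻, Z=38>37); Rb⁺ < Br⁻ (isoelectronic, higher Z=37 is smaller); Br⁻ < I⁻ (same group, 1 shell fewer).
With Sr²⁺ included the full order is Zr⁴⁺ < Y³⁺ < Sr²⁺ < Rb⁺ < Br⁻ < I⁻, so it takes position 3.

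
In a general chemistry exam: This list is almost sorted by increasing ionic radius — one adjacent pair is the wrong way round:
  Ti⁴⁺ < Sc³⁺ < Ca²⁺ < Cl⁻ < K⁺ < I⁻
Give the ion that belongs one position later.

Compare adjacent ions: K⁺ and Cl⁻ share 18 electrons; the higher nuclear charge on K (Z=19) contracts it more, so K⁺ < Cl⁻ — yet in this increasing list Cl⁻ sits before K⁺. Nothing else is reversed, so Cl⁻ should move one place to the right.

Cl⁻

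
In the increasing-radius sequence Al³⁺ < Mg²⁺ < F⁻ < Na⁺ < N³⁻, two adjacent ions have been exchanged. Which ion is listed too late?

Na⁺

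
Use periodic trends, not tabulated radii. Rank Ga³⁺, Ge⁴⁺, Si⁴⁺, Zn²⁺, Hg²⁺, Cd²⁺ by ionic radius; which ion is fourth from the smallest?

Si⁴⁺ (Z=14, 10 e⁻), Ge⁴⁺ (Z=32, 28 e⁻), Ga³⁺ (Z=31, 28 e⁻), Zn²⁺ (Z=30, 28 e⁻), Cd²⁺ (Z=48, 46 e⁻), Hg²⁺ (Z=80, 78 e⁻). Si⁴⁺ < Ge⁴⁺ (same group, 1 shell fewer); Ge⁴⁺ < Ga³⁺ (both 28 e⁻, Z=32>31); Ga³⁺ < Zn²⁺ (both 28 e⁻, Z=31>30); Zn²⁺ < Cd²⁺ (same group, 1 shell fewer); Cd²⁺ < Hg²⁺ (same group, 1 shell fewer).
That gives Si⁴⁺ < Ge⁴⁺ < Ga³⁺ < Zn²⁺ < Cd²⁺ < Hg²⁺. From the smallest end, number 4 is Zn²⁺.

Zn²⁺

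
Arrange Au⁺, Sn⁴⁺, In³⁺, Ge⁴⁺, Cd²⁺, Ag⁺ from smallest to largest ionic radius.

Ge⁴⁺ < Sn⁴⁺ < In³⁺ < Cd²⁺ < Ag⁺ < Au⁺

Work out protons and electrons: Ge⁴⁺ (Z=32, 28 e⁻), Sn⁴⁺ (Z=50, 46 e⁻), In³⁺ (Z=49, 46 e⁻), Cd²⁺ (Z=48, 46 e⁻), Ag⁺ (Z=47, 46 e⁻), Au⁺ (Z=79, 78 e⁻). Ge⁴⁺ < Sn⁴⁺ (same group, period 4 vs 5); Sn⁴⁺ < In³⁺ (isoelectronic, higher Z=50 is smaller); In³⁺ < Cd²⁺ (both 46 e⁻, Z=49>48); Cd²⁺ < Ag⁺ (isoelectronic, higher Z=48 is smaller); Ag⁺ < Au⁺ (same group, 1 shell fewer).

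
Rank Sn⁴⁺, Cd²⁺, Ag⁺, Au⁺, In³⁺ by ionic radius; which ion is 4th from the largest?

Tabulating Z and e⁻: Sn⁴⁺ has 46 e⁻ (Z=50), In³⁺ has 46 e⁻ (Z=49), Cd²⁺ has 46 e⁻ (Z=48), Ag⁺ has 46 e⁻ (Z=47), Au⁺ has 78 e⁻ (Z=79). Sn⁴⁺ < In³⁺ (isoelectronic, higher Z=50 is smaller); In³⁺ < Cd²⁺ (both 46 e⁻, Z=49>48); Cd²⁺ < Ag⁺ (both 46 e⁻, Z=48>47); Ag⁺ < Au⁺ (same group, 1 shell fewer).
So the order is Sn⁴⁺ < In³⁺ < Cd²⁺ < Ag⁺ < Au⁺; the 4th-largest ion is In³⁺.

In³⁺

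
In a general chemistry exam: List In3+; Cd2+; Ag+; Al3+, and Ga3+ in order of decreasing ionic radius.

Work out protons and electrons: Al3+ (Z=13, 10 e⁻), Ga3+ (Z=31, 28 e⁻), In3+ (Z=49, 46 e⁻), Cd2+ (Z=48, 46 e⁻), Ag+ (Z=47, 46 e⁻). Al3+ < Ga3+ (same group, period 3 vs 4); Ga3+ < In3+ (same group, period 4 vs 5); In3+ < Cd2+ (both 46 e⁻, Z=49>48); Cd2+ < Ag+ (isoelectronic, higher Z=48 is smaller).

Ag+ > Cd2+ > In3+ > Ga3+ > Al3+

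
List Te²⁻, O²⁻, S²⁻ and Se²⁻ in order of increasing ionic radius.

All are in the same group with charge -2. Radius grows down the group as n (the outermost shell) increases.

O²⁻ < S²⁻ < Se²⁻ < Te²⁻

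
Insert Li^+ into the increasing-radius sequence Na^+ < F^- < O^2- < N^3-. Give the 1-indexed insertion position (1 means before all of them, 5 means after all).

Work out protons and electrons: Li^+: 2 e⁻, Z=3, Na^+: 10 e⁻, Z=11, F^-: 10 e⁻, Z=9, O^2-: 10 e⁻, Z=8, N^3-: 10 e⁻, Z=7. Li^+ < Na^+ (same group, 1 shell fewer); Na^+ < F^- (both 10 e⁻, Z=11>9); F^- < O^2- (both 10 e⁻, Z=9>8); O^2- < N^3- (isoelectronic, higher Z=8 is smaller).
Putting Li^+ in gives Li^+ < Na^+ < F^- < O^2- < N^3-; it lands at slot 1.

1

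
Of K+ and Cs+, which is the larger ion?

Cs+

Same group, same charge. Going down the group adds an extra shell of electrons, so the ion gets larger: K+ is highest in the group and smallest.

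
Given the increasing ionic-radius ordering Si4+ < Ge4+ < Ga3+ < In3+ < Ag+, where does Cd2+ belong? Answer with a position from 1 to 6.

Work out protons and electrons: Si4+: 10 e⁻, Z=14, Ge4+: 28 e⁻, Z=32, Ga3+: 28 e⁻, Z=31, In3+: 46 e⁻, Z=49, Cd2+: 46 e⁻, Z=48, Ag+: 46 e⁻, Z=47. Si4+ < Ge4+ (same group, 1 shell fewer); Ge4+ < Ga3+ (both 28 e⁻, Z=32>31); Ga3+ < In3+ (same group, 1 shell fewer); In3+ < Cd2+ (isoelectronic, higher Z=49 is smaller); Cd2+ < Ag+ (isoelectronic, higher Z=48 is smaller).
With Cd2+ included the full order is Si4+ < Ge4+ < Ga3+ < In3+ < Cd2+ < Ag+, so it takes position 5.

5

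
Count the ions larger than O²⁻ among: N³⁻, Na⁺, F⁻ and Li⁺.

Li⁺ (Z=3, 2 e⁻), Na⁺ (Z=11, 10 e⁻), F⁻ (Z=9, 10 e⁻), O²⁻ (Z=8, 10 e⁻), N³⁻ (Z=7, 10 e⁻). Li⁺ < Na⁺ (same group, period 2 vs 3); Na⁺ < F⁻ (isoelectronic, higher Z=11 is smaller); F⁻ < O²⁻ (both 10 e⁻, Z=9>8); O²⁻ < N³⁻ (both 10 e⁻, Z=8>7).
Placing each against O²⁻: smaller — Li⁺, Na⁺, F⁻; larger — N³⁻. That's 1.

1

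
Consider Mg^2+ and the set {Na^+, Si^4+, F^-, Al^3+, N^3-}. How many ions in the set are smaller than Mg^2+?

Isoelectronic series (10 e⁻ each). Size is set by nuclear charge: more protons means a smaller ion. Si^4+ (Z=14), Al^3+ (Z=13), Mg^2+ (Z=12), Na^+ (Z=11), F^- (Z=9), N^3- (Z=7).
Ordering all of them (including Mg^2+) by radius gives Si^4+ < Al^3+ < Mg^2+ < Na^+ < F^- < N^3-. Count: 2.

2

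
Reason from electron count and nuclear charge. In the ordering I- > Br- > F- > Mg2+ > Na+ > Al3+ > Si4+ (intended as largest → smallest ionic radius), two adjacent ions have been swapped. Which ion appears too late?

Compare adjacent ions: both have 10 electrons but Z(Mg)=12 > Z(Na)=11, so Mg2+ should be the smaller of the two — yet in this decreasing list Mg2+ sits before Na+. Nothing else is reversed, so Na+ should move one place to the left.

Na+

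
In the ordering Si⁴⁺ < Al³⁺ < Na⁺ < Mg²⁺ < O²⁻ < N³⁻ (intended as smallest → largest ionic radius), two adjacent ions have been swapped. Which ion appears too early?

Check each adjacent pair. Na⁺ and Mg²⁺ are reversed: Mg²⁺ and Na⁺ share 10 electrons; the higher nuclear charge on Mg (Z=12) contracts it more, so Mg²⁺ < Na⁺. No other neighbouring pair contradicts the periodic trends, so Na⁺ is the ion listed too early.

Na⁺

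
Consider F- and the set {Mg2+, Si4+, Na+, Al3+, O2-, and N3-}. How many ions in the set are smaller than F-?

Isoelectronic series (10 e⁻ each). Size is set by nuclear charge: more protons means a smaller ion. Si4+ (Z=14), Al3+ (Z=13), Mg2+ (Z=12), Na+ (Z=11), F- (Z=9), O2- (Z=8), N3- (Z=7).
Ordering all of them (including F-) by radius gives Si4+ < Al3+ < Mg2+ < Na+ < F- < O2- < N3-. That's 4.

4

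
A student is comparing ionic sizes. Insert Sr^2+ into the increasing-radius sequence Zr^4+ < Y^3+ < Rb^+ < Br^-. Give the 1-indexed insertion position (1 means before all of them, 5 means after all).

These species are isoelectronic with 36 electrons. The only difference is the number of protons: Zr^4+ (Z=40), Y^3+ (Z=39), Sr^2+ (Z=38), Rb^+ (Z=37), Br^- (Z=35). The strongest nuclear pull (Zr^4+) gives the smallest ion.
The complete sequence is Zr^4+ < Y^3+ < Sr^2+ < Rb^+ < Br^-. Sr^2+ sits at position 3.

3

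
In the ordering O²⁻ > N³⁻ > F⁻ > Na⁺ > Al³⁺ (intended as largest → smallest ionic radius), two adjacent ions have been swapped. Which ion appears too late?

Scanning neighbour by neighbour, only O²⁻/N³⁻ violates a trend: they are isoelectronic (10 e⁻) and O has more protons than N (8 vs 7), making O²⁻ smaller. That makes N³⁻ the one sitting a position late relative to where it belongs.

N³⁻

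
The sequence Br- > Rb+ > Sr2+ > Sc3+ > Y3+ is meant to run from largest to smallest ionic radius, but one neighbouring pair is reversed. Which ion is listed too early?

Sc3+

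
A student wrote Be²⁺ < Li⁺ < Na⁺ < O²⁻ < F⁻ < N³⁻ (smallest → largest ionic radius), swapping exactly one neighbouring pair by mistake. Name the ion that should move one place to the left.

F⁻

The pair O²⁻, F⁻ is the wrong way round — they are isoelectronic (10 e⁻) and F has more protons than O (9 vs 8), making F⁻ smaller. All other adjacent pairs agree with periodic trends, so F⁻ is the misplaced ion.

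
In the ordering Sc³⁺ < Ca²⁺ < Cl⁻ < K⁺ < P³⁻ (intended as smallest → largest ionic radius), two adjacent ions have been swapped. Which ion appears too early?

Check each adjacent pair. Cl⁻ and K⁺ are reversed: K⁺ and Cl⁻ share 18 electrons; the higher nuclear charge on K (Z=19) contracts it more, so K⁺ < Cl⁻. No other neighbouring pair contradicts the periodic trends, so Cl⁻ is the ion listed too early.

Cl⁻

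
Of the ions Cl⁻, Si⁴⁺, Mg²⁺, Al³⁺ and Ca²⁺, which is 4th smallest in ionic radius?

Tabulating Z and e⁻: Si⁴⁺ (Z=14, 10 e⁻), Al³⁺ (Z=13, 10 e⁻), Mg²⁺ (Z=12, 10 e⁻), Ca²⁺ (Z=20, 18 e⁻), Cl⁻ (Z=17, 18 e⁻). Si⁴⁺ < Al³⁺ (both 10 e⁻, Z=14>13); Al³⁺ < Mg²⁺ (both 10 e⁻, Z=13>12); Mg²⁺ < Ca²⁺ (same group, 1 shell fewer); Ca²⁺ < Cl⁻ (both 18 e⁻, Z=20>17).
Ordering: Si⁴⁺ < Al³⁺ < Mg²⁺ < Ca²⁺ < Cl⁻. The 4th smallest is Ca²⁺.

Ca²⁺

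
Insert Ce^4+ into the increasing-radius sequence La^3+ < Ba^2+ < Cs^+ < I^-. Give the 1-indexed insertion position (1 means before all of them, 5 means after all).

1

All of these have 54 electrons (isoelectronic). With the same electron cloud, the ion with the most protons pulls it in tightest. Nuclear charges: Ce^4+ (Z=58), La^3+ (Z=57), Ba^2+ (Z=56), Cs^+ (Z=55), I^- (Z=53). Highest Z is smallest.
Putting Ce^4+ in gives Ce^4+ < La^3+ < Ba^2+ < Cs^+ < I^-; it lands at slot 1.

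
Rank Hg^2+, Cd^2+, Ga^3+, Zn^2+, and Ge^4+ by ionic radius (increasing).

Ge^4+ < Ga^3+ < Zn^2+ < Cd^2+ < Hg^2+

Electron counts and nuclear charges: Ge^4+: 28 e⁻, Z=32, Ga^3+: 28 e⁻, Z=31, Zn^2+: 28 e⁻, Z=30, Cd^2+: 46 e⁻, Z=48, Hg^2+: 78 e⁻, Z=80. Ge^4+ < Ga^3+ (both 28 e⁻, Z=32>31); Ga^3+ < Zn^2+ (isoelectronic, higher Z=31 is smaller); Zn^2+ < Cd^2+ (same group, period 4 vs 5); Cd^2+ < Hg^2+ (same group, period 5 vs 6).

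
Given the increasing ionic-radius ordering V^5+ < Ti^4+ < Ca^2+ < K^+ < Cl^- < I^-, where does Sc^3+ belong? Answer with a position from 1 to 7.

3

Work out protons and electrons: V^5+: 18 e⁻, Z=23, Ti^4+: 18 e⁻, Z=22, Sc^3+: 18 e⁻, Z=21, Ca^2+: 18 e⁻, Z=20, K^+: 18 e⁻, Z=19, Cl^-: 18 e⁻, Z=17, I^-: 54 e⁻, Z=53. V^5+ < Ti^4+ (both 18 e⁻, Z=23>22); Ti^4+ < Sc^3+ (isoelectronic, higher Z=22 is smaller); Sc^3+ < Ca^2+ (both 18 e⁻, Z=21>20); Ca^2+ < K^+ (both 18 e⁻, Z=20>19); K^+ < Cl^- (isoelectronic, higher Z=19 is smaller); Cl^- < I^- (same group, period 3 vs 5).
The complete sequence is V^5+ < Ti^4+ < Sc^3+ < Ca^2+ < K^+ < Cl^- < I^-. Sc^3+ sits at position 3.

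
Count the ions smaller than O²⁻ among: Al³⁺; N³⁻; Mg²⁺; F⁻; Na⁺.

4

All of these have 10 electrons (isoelectronic). With the same electron cloud, the ion with the most protons pulls it in tightest. Nuclear charges: Al³⁺ (Z=13), Mg²⁺ (Z=12), Na⁺ (Z=11), F⁻ (Z=9), O²⁻ (Z=8), N³⁻ (Z=7). Highest Z is smallest.
Ordering all of them (including O²⁻) by radius gives Al³⁺ < Mg²⁺ < Na⁺ < F⁻ < O²⁻ < N³⁻. Count: 4.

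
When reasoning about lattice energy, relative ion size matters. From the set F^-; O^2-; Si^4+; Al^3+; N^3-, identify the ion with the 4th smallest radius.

O^2-

Each ion has 10 electrons. The ranking follows nuclear charge in reverse — greater Z gives a smaller radius. Si^4+ (Z=14), Al^3+ (Z=13), F^- (Z=9), O^2- (Z=8), N^3- (Z=7).
Ordering: Si^4+ < Al^3+ < F^- < O^2- < N^3-. The 4th smallest is O^2-.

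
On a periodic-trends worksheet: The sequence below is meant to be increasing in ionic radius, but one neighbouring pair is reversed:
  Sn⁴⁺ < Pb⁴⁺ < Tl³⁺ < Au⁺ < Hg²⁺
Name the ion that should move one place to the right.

Au⁺

Compare adjacent ions: both have 78 electrons but Z(Hg)=80 > Z(Au)=79, so Hg²⁺ should be the smaller of the two — yet in this increasing list Au⁺ sits before Hg²⁺. Nothing else is reversed, so Au⁺ should move one place to the right.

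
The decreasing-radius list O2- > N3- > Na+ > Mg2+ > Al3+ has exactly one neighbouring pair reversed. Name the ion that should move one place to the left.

Check each adjacent pair. O2- and N3- are reversed: O2- and N3- share 10 electrons; the higher nuclear charge on O (Z=8) contracts it more, so O2- < N3-. No other neighbouring pair contradicts the periodic trends, so N3- is the ion listed too late.

N3-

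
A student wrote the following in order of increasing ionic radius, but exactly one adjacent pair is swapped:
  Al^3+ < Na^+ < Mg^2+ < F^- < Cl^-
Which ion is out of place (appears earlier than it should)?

Check each adjacent pair. Na^+ and Mg^2+ are reversed: both have 10 electrons but Z(Mg)=12 > Z(Na)=11, so Mg^2+ should be the smaller of the two. No other neighbouring pair contradicts the periodic trends, so Na^+ is the ion listed too early.

Na^+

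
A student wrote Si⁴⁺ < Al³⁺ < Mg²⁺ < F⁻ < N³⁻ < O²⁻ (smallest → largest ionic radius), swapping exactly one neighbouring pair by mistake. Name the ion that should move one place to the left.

Compare adjacent ions: they are isoelectronic (10 e⁻) and O has more protons than N (8 vs 7), making O²⁻ smaller — yet in this increasing list N³⁻ sits before O²⁻. Nothing else is reversed, so O²⁻ should move one place to the left.

O²⁻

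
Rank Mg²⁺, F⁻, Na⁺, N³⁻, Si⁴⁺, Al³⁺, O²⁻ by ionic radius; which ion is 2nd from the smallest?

Al³⁺

Isoelectronic series (10 e⁻ each). Size is set by nuclear charge: more protons means a smaller ion. Si⁴⁺ (Z=14), Al³⁺ (Z=13), Mg²⁺ (Z=12), Na⁺ (Z=11), F⁻ (Z=9), O²⁻ (Z=8), N³⁻ (Z=7).
So the order is Si⁴⁺ < Al³⁺ < Mg²⁺ < Na⁺ < F⁻ < O²⁻ < N³⁻; the 2nd-smallest ion is Al³⁺.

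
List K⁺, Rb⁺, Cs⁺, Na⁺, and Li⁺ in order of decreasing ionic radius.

Cs⁺ > Rb⁺ > K⁺ > Na⁺ > Li⁺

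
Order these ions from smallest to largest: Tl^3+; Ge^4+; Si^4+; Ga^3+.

Si^4+ < Ge^4+ < Ga^3+ < Tl^3+

First list Z and electron count for each: Si^4+ has 10 e⁻ (Z=14), Ge^4+ has 28 e⁻ (Z=32), Ga^3+ has 28 e⁻ (Z=31), Tl^3+ has 78 e⁻ (Z=81). Si^4+ < Ge^4+ (same group, 1 shell fewer); Ge^4+ < Ga^3+ (both 28 e⁻, Z=32>31); Ga^3+ < Tl^3+ (same group, period 4 vs 6).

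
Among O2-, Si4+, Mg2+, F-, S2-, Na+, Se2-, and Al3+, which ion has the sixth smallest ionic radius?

Work out protons and electrons: Si4+: 10 e⁻, Z=14, Al3+: 10 e⁻, Z=13, Mg2+: 10 e⁻, Z=12, Na+: 10 e⁻, Z=11, F-: 10 e⁻, Z=9, O2-: 10 e⁻, Z=8, S2-: 18 e⁻, Z=16, Se2-: 36 e⁻, Z=34. Si4+ < Al3+ (both 10 e⁻, Z=14>13); Al3+ < Mg2+ (isoelectronic, higher Z=13 is smaller); Mg2+ < Na+ (isoelectronic, higher Z=12 is smaller); Na+ < F- (both 10 e⁻, Z=11>9); F- < O2- (isoelectronic, higher Z=9 is smaller); O2- < S2- (same group, period 2 vs 3); S2- < Se2- (same group, 1 shell fewer).
So the order is Si4+ < Al3+ < Mg2+ < Na+ < F- < O2- < S2- < Se2-; the 6th-smallest ion is O2-.

O2-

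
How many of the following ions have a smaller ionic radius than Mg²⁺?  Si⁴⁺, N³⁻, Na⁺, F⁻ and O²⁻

1

These species are isoelectronic with 10 electrons. The only difference is the number of protons: Si⁴⁺ (Z=14), Mg²⁺ (Z=12), Na⁺ (Z=11), F⁻ (Z=9), O²⁻ (Z=8), N³⁻ (Z=7). The strongest nuclear pull (Si⁴⁺) gives the smallest ion.
Relative to Mg²⁺, the ions that are smaller are Si⁴⁺. So 1 is smaller.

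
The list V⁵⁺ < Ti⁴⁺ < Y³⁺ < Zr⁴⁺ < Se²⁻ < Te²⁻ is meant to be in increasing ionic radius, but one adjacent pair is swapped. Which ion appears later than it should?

Check each adjacent pair. Y³⁺ and Zr⁴⁺ are reversed: they are isoelectronic (36 e⁻) and Zr has more protons than Y (40 vs 39), making Zr⁴⁺ smaller. No other neighbouring pair contradicts the periodic trends, so Zr⁴⁺ is the ion listed too late.

Zr⁴⁺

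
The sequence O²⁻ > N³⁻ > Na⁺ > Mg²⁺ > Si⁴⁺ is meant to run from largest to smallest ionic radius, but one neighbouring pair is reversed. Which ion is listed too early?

O²⁻

Compare adjacent ions: they are isoelectronic (10 e⁻) and O has more protons than N (8 vs 7), making O²⁻ smaller — yet in this decreasing list O²⁻ sits before N³⁻. Nothing else is reversed, so O²⁻ should move one place to the right.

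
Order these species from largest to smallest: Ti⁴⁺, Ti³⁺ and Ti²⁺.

Same element, different charge: the more highly charged cation has fewer electrons and a greater effective nuclear charge per electron, making Ti⁴⁺ the smallest.

Ti²⁺ > Ti³⁺ > Ti⁴⁺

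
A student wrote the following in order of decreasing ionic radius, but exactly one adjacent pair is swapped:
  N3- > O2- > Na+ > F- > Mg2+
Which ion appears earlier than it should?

Scanning neighbour by neighbour, only Na+/F- violates a trend: both have 10 electrons but Z(Na)=11 > Z(F)=9, so Na+ should be the smaller of the two. That makes Na+ the one sitting a position early relative to where it belongs.

Na+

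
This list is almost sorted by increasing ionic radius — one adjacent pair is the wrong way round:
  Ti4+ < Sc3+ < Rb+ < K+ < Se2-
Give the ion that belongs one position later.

Compare adjacent ions: both in group 1 with the same charge; K+ (period 4) has the smaller radius — yet in this increasing list Rb+ sits before K+. Nothing else is reversed, so Rb+ should move one place to the right.

Rb+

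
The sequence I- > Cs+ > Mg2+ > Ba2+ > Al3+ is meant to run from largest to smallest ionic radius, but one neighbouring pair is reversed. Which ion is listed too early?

Mg2+

Scanning neighbour by neighbour, only Mg2+/Ba2+ violates a trend: both in group 2 with the same charge; Mg2+ (period 3) has the smaller radius. That makes Mg2+ the one sitting a position early relative to where it belongs.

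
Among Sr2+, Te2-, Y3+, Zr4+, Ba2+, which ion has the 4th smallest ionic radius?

Ba2+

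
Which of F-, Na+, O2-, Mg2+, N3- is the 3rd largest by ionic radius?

Isoelectronic series (10 e⁻ each). Size is set by nuclear charge: more protons means a smaller ion. Mg2+ (Z=12), Na+ (Z=11), F- (Z=9), O2- (Z=8), N3- (Z=7).
Ordering: Mg2+ < Na+ < F- < O2- < N3-. The 3rd largest is F-.

F-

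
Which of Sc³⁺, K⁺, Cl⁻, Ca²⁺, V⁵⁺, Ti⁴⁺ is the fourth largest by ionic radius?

Isoelectronic series (18 e⁻ each). Size is set by nuclear charge: more protons means a smaller ion. V⁵⁺ (Z=23), Ti⁴⁺ (Z=22), Sc³⁺ (Z=21), Ca²⁺ (Z=20), K⁺ (Z=19), Cl⁻ (Z=17).
So the order is V⁵⁺ < Ti⁴⁺ < Sc³⁺ < Ca²⁺ < K⁺ < Cl⁻; the 4th-largest ion is Sc³⁺.

Sc³⁺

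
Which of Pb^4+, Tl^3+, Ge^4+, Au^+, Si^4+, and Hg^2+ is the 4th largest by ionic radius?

Tabulating Z and e⁻: Si^4+ has 10 e⁻ (Z=14), Ge^4+ has 28 e⁻ (Z=32), Pb^4+ has 78 e⁻ (Z=82), Tl^3+ has 78 e⁻ (Z=81), Hg^2+ has 78 e⁻ (Z=80), Au^+ has 78 e⁻ (Z=79). Si^4+ < Ge^4+ (same group, period 3 vs 4); Ge^4+ < Pb^4+ (same group, 2 shells fewer); Pb^4+ < Tl^3+ (both 78 e⁻, Z=82>81); Tl^3+ < Hg^2+ (both 78 e⁻, Z=81>80); Hg^2+ < Au^+ (both 78 e⁻, Z=80>79).
Ordering: Si^4+ < Ge^4+ < Pb^4+ < Tl^3+ < Hg^2+ < Au^+. The 4th largest is Pb^4+.

Pb^4+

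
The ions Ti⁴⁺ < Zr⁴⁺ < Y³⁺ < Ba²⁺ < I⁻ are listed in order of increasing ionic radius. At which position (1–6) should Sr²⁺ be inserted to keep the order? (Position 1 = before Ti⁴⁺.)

4

First list Z and electron count for each: Ti⁴⁺: 18 e⁻, Z=22, Zr⁴⁺: 36 e⁻, Z=40, Y³⁺: 36 e⁻, Z=39, Sr²⁺: 36 e⁻, Z=38, Ba²⁺: 54 e⁻, Z=56, I⁻: 54 e⁻, Z=53. Ti⁴⁺ < Zr⁴⁺ (same group, period 4 vs 5); Zr⁴⁺ < Y³⁺ (both 36 e⁻, Z=40>39); Y³⁺ < Sr²⁺ (both 36 e⁻, Z=39>38); Sr²⁺ < Ba²⁺ (same group, 1 shell fewer); Ba²⁺ < I⁻ (both 54 e⁻, Z=56>53).
The complete sequence is Ti⁴⁺ < Zr⁴⁺ < Y³⁺ < Sr²⁺ < Ba²⁺ < I⁻. Sr²⁺ sits at position 4.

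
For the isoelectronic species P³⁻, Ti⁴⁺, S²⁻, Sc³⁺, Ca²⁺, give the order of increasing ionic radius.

Isoelectronic series (18 e⁻ each). Size is set by nuclear charge: more protons means a smaller ion. Ti⁴⁺ (Z=22), Sc³⁺ (Z=21), Ca²⁺ (Z=20), S²⁻ (Z=16), P³⁻ (Z=15).

Ti⁴⁺ < Sc³⁺ < Ca²⁺ < S²⁻ < P³⁻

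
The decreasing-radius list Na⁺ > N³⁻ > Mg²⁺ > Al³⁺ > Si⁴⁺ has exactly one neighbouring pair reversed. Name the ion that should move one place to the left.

Scanning neighbour by neighbour, only Na⁺/N³⁻ violates a trend: Na⁺ and N³⁻ share 10 electrons; the higher nuclear charge on Na (Z=11) contracts it more, so Na⁺ < N³⁻. That makes N³⁻ the one sitting a position late relative to where it belongs.

N³⁻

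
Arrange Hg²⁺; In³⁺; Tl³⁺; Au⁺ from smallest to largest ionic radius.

Tabulating Z and e⁻: In³⁺ (Z=49, 46 e⁻), Tl³⁺ (Z=81, 78 e⁻), Hg²⁺ (Z=80, 78 e⁻), Au⁺ (Z=79, 78 e⁻). In³⁺ < Tl³⁺ (same group, period 5 vs 6); Tl³⁺ < Hg²⁺ (isoelectronic, higher Z=81 is smaller); Hg²⁺ < Au⁺ (isoelectronic, higher Z=80 is smaller).

In³⁺ < Tl³⁺ < Hg²⁺ < Au⁺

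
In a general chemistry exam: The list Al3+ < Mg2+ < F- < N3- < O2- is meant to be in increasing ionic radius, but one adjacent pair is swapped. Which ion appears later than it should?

Compare adjacent ions: O2- and N3- share 10 electrons; the higher nuclear charge on O (Z=8) contracts it more, so O2- < N3- — yet in this increasing list N3- sits before O2-. Nothing else is reversed, so O2- should move one place to the left.

O2-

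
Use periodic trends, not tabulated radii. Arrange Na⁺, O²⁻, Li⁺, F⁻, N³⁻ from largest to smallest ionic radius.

N³⁻ > O²⁻ > F⁻ > Na⁺ > Li⁺

Work out protons and electrons: Li⁺ (Z=3, 2 e⁻), Na⁺ (Z=11, 10 e⁻), F⁻ (Z=9, 10 e⁻), O²⁻ (Z=8, 10 e⁻), N³⁻ (Z=7, 10 e⁻). Li⁺ < Na⁺ (same group, 1 shell fewer); Na⁺ < F⁻ (both 10 e⁻, Z=11>9); F⁻ < O²⁻ (both 10 e⁻, Z=9>8); O²⁻ < N³⁻ (both 10 e⁻, Z=8>7).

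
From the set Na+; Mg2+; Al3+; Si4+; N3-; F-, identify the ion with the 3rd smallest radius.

Mg2+

These species are isoelectronic with 10 electrons. The only difference is the number of protons: Si4+ (Z=14), Al3+ (Z=13), Mg2+ (Z=12), Na+ (Z=11), F- (Z=9), N3- (Z=7). The strongest nuclear pull (Si4+) gives the smallest ion.
That gives Si4+ < Al3+ < Mg2+ < Na+ < F- < N3-. From the smallest end, number 3 is Mg2+.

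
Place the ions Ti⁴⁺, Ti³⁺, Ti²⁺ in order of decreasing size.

Ti²⁺ > Ti³⁺ > Ti⁴⁺

These are all Ti ions. Removing more electrons (higher positive charge) pulls the remaining electrons in closer, so Ti⁴⁺ is smallest and Ti²⁺ is largest.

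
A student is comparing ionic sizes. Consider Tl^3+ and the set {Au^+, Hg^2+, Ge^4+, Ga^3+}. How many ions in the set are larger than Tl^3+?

First list Z and electron count for each: Ge^4+: 28 e⁻, Z=32, Ga^3+: 28 e⁻, Z=31, Tl^3+: 78 e⁻, Z=81, Hg^2+: 78 e⁻, Z=80, Au^+: 78 e⁻, Z=79. Ge^4+ < Ga^3+ (both 28 e⁻, Z=32>31); Ga^3+ < Tl^3+ (same group, period 4 vs 6); Tl^3+ < Hg^2+ (isoelectronic, higher Z=81 is smaller); Hg^2+ < Au^+ (isoelectronic, higher Z=80 is smaller).
Placing each against Tl^3+: smaller — Ge^4+, Ga^3+; larger — Hg^2+, Au^+. Count: 2.

2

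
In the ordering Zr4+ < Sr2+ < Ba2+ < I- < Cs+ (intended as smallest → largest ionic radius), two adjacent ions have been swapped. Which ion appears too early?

I-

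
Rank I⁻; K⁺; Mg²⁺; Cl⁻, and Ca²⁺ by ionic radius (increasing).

Mg²⁺ < Ca²⁺ < K⁺ < Cl⁻ < I⁻

Mg²⁺ (Z=12, 10 e⁻), Ca²⁺ (Z=20, 18 e⁻), K⁺ (Z=19, 18 e⁻), Cl⁻ (Z=17, 18 e⁻), I⁻ (Z=53, 54 e⁻). Mg²⁺ < Ca²⁺ (same group, 1 shell fewer); Ca²⁺ < K⁺ (both 18 e⁻, Z=20>19); K⁺ < Cl⁻ (isoelectronic, higher Z=19 is smaller); Cl⁻ < I⁻ (same group, 2 shells fewer).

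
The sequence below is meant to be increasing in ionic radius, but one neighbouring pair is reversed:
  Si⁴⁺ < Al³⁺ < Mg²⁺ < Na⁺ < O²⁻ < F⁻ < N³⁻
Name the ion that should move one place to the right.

O²⁻

Compare adjacent ions: F⁻ and O²⁻ share 10 electrons; the higher nuclear charge on F (Z=9) contracts it more, so F⁻ < O²⁻ — yet in this increasing list O²⁻ sits before F⁻. Nothing else is reversed, so O²⁻ should move one place to the right.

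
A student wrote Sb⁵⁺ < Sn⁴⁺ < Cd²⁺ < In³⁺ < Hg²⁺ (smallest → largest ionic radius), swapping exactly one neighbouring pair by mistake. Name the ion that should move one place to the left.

In³⁺

The pair Cd²⁺, In³⁺ is the wrong way round — In³⁺ and Cd²⁺ share 46 electrons; the higher nuclear charge on In (Z=49) contracts it more, so In³⁺ < Cd²⁺. All other adjacent pairs agree with periodic trends, so In³⁺ is the misplaced ion.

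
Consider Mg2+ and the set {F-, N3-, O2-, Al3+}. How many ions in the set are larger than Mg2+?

Isoelectronic series (10 e⁻ each). Size is set by nuclear charge: more protons means a smaller ion. Al3+ (Z=13), Mg2+ (Z=12), F- (Z=9), O2- (Z=8), N3- (Z=7).
Ordering all of them (including Mg2+) by radius gives Al3+ < Mg2+ < F- < O2- < N3-. That's 3.

3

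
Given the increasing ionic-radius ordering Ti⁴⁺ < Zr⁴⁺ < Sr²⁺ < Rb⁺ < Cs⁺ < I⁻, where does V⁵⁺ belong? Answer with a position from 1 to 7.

V⁵⁺: 18 e⁻, Z=23, Ti⁴⁺: 18 e⁻, Z=22, Zr⁴⁺: 36 e⁻, Z=40, Sr²⁺: 36 e⁻, Z=38, Rb⁺: 36 e⁻, Z=37, Cs⁺: 54 e⁻, Z=55, I⁻: 54 e⁻, Z=53. V⁵⁺ < Ti⁴⁺ (both 18 e⁻, Z=23>22); Ti⁴⁺ < Zr⁴⁺ (same group, 1 shell fewer); Zr⁴⁺ < Sr²⁺ (isoelectronic, higher Z=40 is smaller); Sr²⁺ < Rb⁺ (isoelectronic, higher Z=38 is smaller); Rb⁺ < Cs⁺ (same group, 1 shell fewer); Cs⁺ < I⁻ (both 54 e⁻, Z=55>53).
Merged order: V⁵⁺ < Ti⁴⁺ < Zr⁴⁺ < Sr²⁺ < Rb⁺ < Cs⁺ < I⁻ — V⁵⁺ is number 1.

1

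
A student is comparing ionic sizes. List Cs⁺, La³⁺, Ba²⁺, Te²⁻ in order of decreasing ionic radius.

Te²⁻ > Cs⁺ > Ba²⁺ > La³⁺

All of these have 54 electrons (isoelectronic). With the same electron cloud, the ion with the most protons pulls it in tightest. Nuclear charges: La³⁺ (Z=57), Ba²⁺ (Z=56), Cs⁺ (Z=55), Te²⁻ (Z=52). Highest Z is smallest.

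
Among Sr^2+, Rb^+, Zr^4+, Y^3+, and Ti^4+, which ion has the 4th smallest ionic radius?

Sr^2+

First list Z and electron count for each: Ti^4+ (Z=22, 18 e⁻), Zr^4+ (Z=40, 36 e⁻), Y^3+ (Z=39, 36 e⁻), Sr^2+ (Z=38, 36 e⁻), Rb^+ (Z=37, 36 e⁻). Ti^4+ < Zr^4+ (same group, 1 shell fewer); Zr^4+ < Y^3+ (isoelectronic, higher Z=40 is smaller); Y^3+ < Sr^2+ (isoelectronic, higher Z=39 is smaller); Sr^2+ < Rb^+ (both 36 e⁻, Z=38>37).
That gives Ti^4+ < Zr^4+ < Y^3+ < Sr^2+ < Rb^+. From the smallest end, number 4 is Sr^2+.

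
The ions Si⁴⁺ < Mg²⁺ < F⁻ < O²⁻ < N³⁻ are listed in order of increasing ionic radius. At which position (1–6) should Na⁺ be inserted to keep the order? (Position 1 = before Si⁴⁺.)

All of these have 10 electrons (isoelectronic). With the same electron cloud, the ion with the most protons pulls it in tightest. Nuclear charges: Si⁴⁺ (Z=14), Mg²⁺ (Z=12), Na⁺ (Z=11), F⁻ (Z=9), O²⁻ (Z=8), N³⁻ (Z=7). Highest Z is smallest.
Putting Na⁺ in gives Si⁴⁺ < Mg²⁺ < Na⁺ < F⁻ < O²⁻ < N³⁻; it lands at slot 3.

3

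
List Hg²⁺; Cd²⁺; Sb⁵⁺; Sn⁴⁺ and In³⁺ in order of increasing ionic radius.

Electron counts and nuclear charges: Sb⁵⁺ (Z=51, 46 e⁻), Sn⁴⁺ (Z=50, 46 e⁻), In³⁺ (Z=49, 46 e⁻), Cd²⁺ (Z=48, 46 e⁻), Hg²⁺ (Z=80, 78 e⁻). Sb⁵⁺ < Sn⁴⁺ (isoelectronic, higher Z=51 is smaller); Sn⁴⁺ < In³⁺ (isoelectronic, higher Z=50 is smaller); In³⁺ < Cd²⁺ (both 46 e⁻, Z=49>48); Cd²⁺ < Hg²⁺ (same group, period 5 vs 6).

Sb⁵⁺ < Sn⁴⁺ < In³⁺ < Cd²⁺ < Hg²⁺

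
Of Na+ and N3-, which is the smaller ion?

Na+

These species are isoelectronic with 10 electrons. The only difference is the number of protons: Na+ (Z=11), N3- (Z=7). The strongest nuclear pull (Na+) gives the smallest ion.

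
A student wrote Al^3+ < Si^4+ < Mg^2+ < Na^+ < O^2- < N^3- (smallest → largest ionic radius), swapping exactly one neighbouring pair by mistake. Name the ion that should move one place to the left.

Si^4+

Check each adjacent pair. Al^3+ and Si^4+ are reversed: both have 10 electrons but Z(Si)=14 > Z(Al)=13, so Si^4+ should be the smaller of the two. No other neighbouring pair contradicts the periodic trends, so Si^4+ is the ion listed too late.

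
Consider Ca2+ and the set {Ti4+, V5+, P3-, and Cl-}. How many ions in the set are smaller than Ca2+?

2

All of these have 18 electrons (isoelectronic). With the same electron cloud, the ion with the most protons pulls it in tightest. Nuclear charges: V5+ (Z=23), Ti4+ (Z=22), Ca2+ (Z=20), Cl- (Z=17), P3- (Z=15). Highest Z is smallest.
Overall: V5+ < Ti4+ < Ca2+ < Cl- < P3-. Ca2+ has 2 below it and 2 above. That's 2.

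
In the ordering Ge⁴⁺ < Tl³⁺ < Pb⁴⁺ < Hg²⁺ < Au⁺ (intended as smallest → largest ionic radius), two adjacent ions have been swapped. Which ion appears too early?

Check each adjacent pair. Tl³⁺ and Pb⁴⁺ are reversed: they are isoelectronic (78 e⁻) and Pb has more protons than Tl (82 vs 81), making Pb⁴⁺ smaller. No other neighbouring pair contradicts the periodic trends, so Tl³⁺ is the ion listed too early.

Tl³⁺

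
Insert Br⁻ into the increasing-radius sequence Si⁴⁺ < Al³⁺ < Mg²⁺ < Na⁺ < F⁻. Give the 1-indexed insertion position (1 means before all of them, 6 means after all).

6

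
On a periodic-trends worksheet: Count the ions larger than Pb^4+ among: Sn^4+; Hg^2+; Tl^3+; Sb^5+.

2

First list Z and electron count for each: Sb^5+: 46 e⁻, Z=51, Sn^4+: 46 e⁻, Z=50, Pb^4+: 78 e⁻, Z=82, Tl^3+: 78 e⁻, Z=81, Hg^2+: 78 e⁻, Z=80. Sb^5+ < Sn^4+ (isoelectronic, higher Z=51 is smaller); Sn^4+ < Pb^4+ (same group, 1 shell fewer); Pb^4+ < Tl^3+ (isoelectronic, higher Z=82 is smaller); Tl^3+ < Hg^2+ (both 78 e⁻, Z=81>80).
Relative to Pb^4+, the ions that are larger are Tl^3+, Hg^2+. That's 2.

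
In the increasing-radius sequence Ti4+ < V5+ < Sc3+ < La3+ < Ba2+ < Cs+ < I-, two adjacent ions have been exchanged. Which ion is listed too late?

Check each adjacent pair. Ti4+ and V5+ are reversed: V5+ and Ti4+ share 18 electrons; the higher nuclear charge on V (Z=23) contracts it more, so V5+ < Ti4+. No other neighbouring pair contradicts the periodic trends, so V5+ is the ion listed too late.

V5+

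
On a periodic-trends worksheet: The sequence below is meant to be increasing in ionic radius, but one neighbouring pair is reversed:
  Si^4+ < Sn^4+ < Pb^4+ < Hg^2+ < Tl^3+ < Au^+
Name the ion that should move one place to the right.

Hg^2+

The pair Hg^2+, Tl^3+ is the wrong way round — they are isoelectronic (78 e⁻) and Tl has more protons than Hg (81 vs 80), making Tl^3+ smaller. All other adjacent pairs agree with periodic trends, so Hg^2+ is the misplaced ion.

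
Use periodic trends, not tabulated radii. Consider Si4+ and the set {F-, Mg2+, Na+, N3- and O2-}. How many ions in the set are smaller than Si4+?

0

Each ion has 10 electrons. The ranking follows nuclear charge in reverse — greater Z gives a smaller radius. Si4+ (Z=14), Mg2+ (Z=12), Na+ (Z=11), F- (Z=9), O2- (Z=8), N3- (Z=7).
Relative to Si4+, the ions that are smaller are none. So 0 are smaller.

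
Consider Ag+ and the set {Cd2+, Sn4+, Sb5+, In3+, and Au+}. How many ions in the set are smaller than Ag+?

Tabulating Z and e⁻: Sb5+: 46 e⁻, Z=51, Sn4+: 46 e⁻, Z=50, In3+: 46 e⁻, Z=49, Cd2+: 46 e⁻, Z=48, Ag+: 46 e⁻, Z=47, Au+: 78 e⁻, Z=79. Sb5+ < Sn4+ (both 46 e⁻, Z=51>50); Sn4+ < In3+ (both 46 e⁻, Z=50>49); In3+ < Cd2+ (both 46 e⁻, Z=49>48); Cd2+ < Ag+ (isoelectronic, higher Z=48 is smaller); Ag+ < Au+ (same group, period 5 vs 6).
Overall: Sb5+ < Sn4+ < In3+ < Cd2+ < Ag+ < Au+. Ag+ has 4 below it and 1 above. Count: 4.

4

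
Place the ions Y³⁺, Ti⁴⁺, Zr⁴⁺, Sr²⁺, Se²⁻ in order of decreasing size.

Se²⁻ > Sr²⁺ > Y³⁺ > Zr⁴⁺ > Ti⁴⁺

First list Z and electron count for each: Ti⁴⁺: 18 e⁻, Z=22, Zr⁴⁺: 36 e⁻, Z=40, Y³⁺: 36 e⁻, Z=39, Sr²⁺: 36 e⁻, Z=38, Se²⁻: 36 e⁻, Z=34. Ti⁴⁺ < Zr⁴⁺ (same group, period 4 vs 5); Zr⁴⁺ < Y³⁺ (isoelectronic, higher Z=40 is smaller); Y³⁺ < Sr²⁺ (isoelectronic, higher Z=39 is smaller); Sr²⁺ < Se²⁻ (isoelectronic, higher Z=38 is smaller).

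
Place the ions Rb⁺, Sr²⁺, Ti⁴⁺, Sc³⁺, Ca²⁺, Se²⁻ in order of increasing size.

Ti⁴⁺ < Sc³⁺ < Ca²⁺ < Sr²⁺ < Rb⁺ < Se²⁻

Ti⁴⁺ has 18 e⁻ (Z=22), Sc³⁺ has 18 e⁻ (Z=21), Ca²⁺ has 18 e⁻ (Z=20), Sr²⁺ has 36 e⁻ (Z=38), Rb⁺ has 36 e⁻ (Z=37), Se²⁻ has 36 e⁻ (Z=34). Ti⁴⁺ < Sc³⁺ (isoelectronic, higher Z=22 is smaller); Sc³⁺ < Ca²⁺ (both 18 e⁻, Z=21>20); Ca²⁺ < Sr²⁺ (same group, period 4 vs 5); Sr²⁺ < Rb⁺ (both 36 e⁻, Z=38>37); Rb⁺ < Se²⁻ (isoelectronic, higher Z=37 is smaller).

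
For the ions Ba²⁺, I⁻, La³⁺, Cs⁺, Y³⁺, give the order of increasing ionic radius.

Electron counts and nuclear charges: Y³⁺ has 36 e⁻ (Z=39), La³⁺ has 54 e⁻ (Z=57), Ba²⁺ has 54 e⁻ (Z=56), Cs⁺ has 54 e⁻ (Z=55), I⁻ has 54 e⁻ (Z=53). Y³⁺ < La³⁺ (same group, 1 shell fewer); La³⁺ < Ba²⁺ (both 54 e⁻, Z=57>56); Ba²⁺ < Cs⁺ (both 54 e⁻, Z=56>55); Cs⁺ < I⁻ (isoelectronic, higher Z=55 is smaller).

Y³⁺ < La³⁺ < Ba²⁺ < Cs⁺ < I⁻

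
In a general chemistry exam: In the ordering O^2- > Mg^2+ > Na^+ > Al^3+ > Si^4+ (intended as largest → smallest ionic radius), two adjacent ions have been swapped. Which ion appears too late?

Check each adjacent pair. Mg^2+ and Na^+ are reversed: they are isoelectronic (10 e⁻) and Mg has more protons than Na (12 vs 11), making Mg^2+ smaller. No other neighbouring pair contradicts the periodic trends, so Na^+ is the ion listed too late.

Na^+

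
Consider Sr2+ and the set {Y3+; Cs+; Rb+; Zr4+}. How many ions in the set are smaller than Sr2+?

2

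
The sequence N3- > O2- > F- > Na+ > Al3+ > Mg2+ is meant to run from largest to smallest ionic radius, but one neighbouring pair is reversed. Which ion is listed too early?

Check each adjacent pair. Al3+ and Mg2+ are reversed: both have 10 electrons but Z(Al)=13 > Z(Mg)=12, so Al3+ should be the smaller of the two. No other neighbouring pair contradicts the periodic trends, so Al3+ is the ion listed too early.

Al3+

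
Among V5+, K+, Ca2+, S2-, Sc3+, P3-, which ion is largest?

P3-

These species are isoelectronic with 18 electrons. The only difference is the number of protons: V5+ (Z=23), Sc3+ (Z=21), Ca2+ (Z=20), K+ (Z=19), S2- (Z=16), P3- (Z=15). The strongest nuclear pull (V5+) gives the smallest ion.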